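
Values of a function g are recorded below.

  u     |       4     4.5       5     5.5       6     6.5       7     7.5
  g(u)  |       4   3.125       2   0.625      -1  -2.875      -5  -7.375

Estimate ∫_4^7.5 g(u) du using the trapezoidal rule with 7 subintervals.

-2.40625

Δu = 0.5.
T_7 = (0.5/2)·[4 + 2·3.125 + 2·2 + 2·0.625 + 2·(-1) + 2·(-2.875) + 2·(-5) + (-7.375)] = -2.40625.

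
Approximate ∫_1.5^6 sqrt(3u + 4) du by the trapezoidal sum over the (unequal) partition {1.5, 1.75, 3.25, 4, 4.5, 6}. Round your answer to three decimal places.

17.398

Subinterval widths: 0.25, 1.5, 0.75, 0.5, 1.5.
f(1.5) ≈ 2.915, f(1.75) ≈ 3.041, f(3.25) ≈ 3.708, f(4) ≈ 4.000, f(4.5) ≈ 4.183, f(6) ≈ 4.690.
On each subinterval the trapezoid contributes (Δu_i/2)·[f(u_{i-1}) + f(u_i)].
Sum ≈ 17.398.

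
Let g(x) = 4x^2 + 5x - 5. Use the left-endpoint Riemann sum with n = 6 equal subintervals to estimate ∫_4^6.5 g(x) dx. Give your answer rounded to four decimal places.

Δx = (6.5 − 4)/6 = 5/12.
Left endpoints: 4, 53/12, 29/6, 5.25, 17/3, 73/12.
g(4) = 79, g(53/12) = 856/9, g(29/6) = 2027/18, g(5.25) = 131.5, g(17/3) = 1366/9, g(73/12) = 1561/9.
Sum = Δx · [g(4) + g(53/12) + g(29/6) + ...].
Sum ≈ 309.7685.

309.7685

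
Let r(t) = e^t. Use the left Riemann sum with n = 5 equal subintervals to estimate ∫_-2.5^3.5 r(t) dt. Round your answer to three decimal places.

17.085

Δt = (3.5 − (-2.5))/5 = 1.2.
Left endpoints: -2.5, -1.3, -0.1, 1.1, 2.3.
r(-2.5) ≈ 0.082, r(-1.3) ≈ 0.273, r(-0.1) ≈ 0.905, r(1.1) ≈ 3.004, r(2.3) ≈ 9.974.
Sum = Δt · [r(-2.5) + r(-1.3) + r(-0.1) + r(1.1) + r(2.3)].
Sum ≈ 17.085.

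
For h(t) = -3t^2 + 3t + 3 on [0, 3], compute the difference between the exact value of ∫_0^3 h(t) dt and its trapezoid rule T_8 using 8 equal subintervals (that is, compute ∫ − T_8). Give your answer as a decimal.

Exact integral: ∫_0^3 h(t) dt = -4.5.
T_8 = -4.7109375.
Error = -4.5 − (-4.7109375) = 0.2109375.

0.2109375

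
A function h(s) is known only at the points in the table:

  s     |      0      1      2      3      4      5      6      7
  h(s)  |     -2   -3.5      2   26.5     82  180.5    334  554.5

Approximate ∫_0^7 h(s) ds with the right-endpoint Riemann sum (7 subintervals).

1176

Δs = 1.
Sum = 1·[(-3.5) + 2 + 26.5 + 82 + 180.5 + 334 + 554.5] = 1176.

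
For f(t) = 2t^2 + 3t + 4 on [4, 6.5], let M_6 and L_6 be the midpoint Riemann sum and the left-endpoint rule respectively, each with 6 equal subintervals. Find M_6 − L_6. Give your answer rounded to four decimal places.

M_6 ≈ 189.719329.
L_6 ≈ 177.436343.
M_6 − L_6 ≈ 12.2830.

12.2830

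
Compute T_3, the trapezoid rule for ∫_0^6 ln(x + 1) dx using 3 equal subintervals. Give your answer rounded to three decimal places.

7.362

Δx = (6 − 0)/3 = 2.
f(0) ≈ 0.000, f(2) ≈ 1.099, f(4) ≈ 1.609, f(6) ≈ 1.946.
T_3 = (Δx/2)·[f(x_0) + 2f(x_1) + 2f(x_2) + f(x_3)].
Sum ≈ 7.362.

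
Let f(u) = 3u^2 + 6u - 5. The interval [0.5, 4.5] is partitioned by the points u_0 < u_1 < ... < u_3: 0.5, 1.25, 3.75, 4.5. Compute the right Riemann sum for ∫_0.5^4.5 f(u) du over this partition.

Subinterval widths: 0.75, 2.5, 0.75.
Right endpoints: 1.25, 3.75, 4.5.
f(1.25) = 7.1875, f(3.75) = 59.6875, f(4.5) = 82.75.
Sum = Σ Δu_i · f(u_i).
Sum = 216.671875.

216.671875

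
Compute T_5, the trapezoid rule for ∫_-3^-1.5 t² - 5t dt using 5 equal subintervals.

24.7725

Δt = (-1.5 − (-3))/5 = 0.3.
f(-3) = 24, f(-2.7) = 20.79, f(-2.4) = 17.76, f(-2.1) = 14.91, f(-1.8) = 12.24, f(-1.5) = 9.75.
T_5 = (Δt/2)·[f(t_0) + 2f(t_1) + ... + 2f(t_{4}) + f(t_5)].
Sum = 24.7725.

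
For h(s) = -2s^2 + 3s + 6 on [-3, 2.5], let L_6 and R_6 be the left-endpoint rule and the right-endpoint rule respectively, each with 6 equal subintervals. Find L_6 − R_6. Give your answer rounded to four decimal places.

-20.1667

L_6 ≈ -11.165509.
R_6 ≈ 9.001157.
L_6 − R_6 ≈ -20.1667.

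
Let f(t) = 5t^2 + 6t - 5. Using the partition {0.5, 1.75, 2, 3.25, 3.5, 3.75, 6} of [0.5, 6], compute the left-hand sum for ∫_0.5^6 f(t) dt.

Subinterval widths: 1.25, 0.25, 1.25, 0.25, 0.25, 2.25.
Left endpoints: 0.5, 1.75, 2, 3.25, 3.5, 3.75.
f(0.5) = -0.75, f(1.75) = 20.8125, f(2) = 27, f(3.25) = 67.3125, f(3.5) = 77.25, f(3.75) = 87.8125.
Sum = Σ Δt_i · f(t_i).
Sum = 271.734375.

271.734375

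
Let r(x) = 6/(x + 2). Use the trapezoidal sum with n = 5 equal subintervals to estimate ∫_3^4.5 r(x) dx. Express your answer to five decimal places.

Δx = (4.5 − 3)/5 = 0.3.
r(3) = 1.2, r(3.3) = 60/53, r(3.6) = 15/14, r(3.9) = 60/59, r(4.2) = 30/31, r(4.5) = 12/13.
T_5 = (Δx/2)·[r(x_0) + 2r(x_1) + ... + 2r(x_{4}) + r(x_5)].
Sum ≈ 1.57492.

1.57492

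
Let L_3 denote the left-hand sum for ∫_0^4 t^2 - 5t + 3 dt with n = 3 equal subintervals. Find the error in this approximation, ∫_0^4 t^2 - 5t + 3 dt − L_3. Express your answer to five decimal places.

-3.85185

Exact integral: ∫_0^4 f(t) dt ≈ -6.6666667.
L_3 ≈ -2.8148148.
Error ≈ -6.6666667 − (-2.8148148) ≈ -3.85185.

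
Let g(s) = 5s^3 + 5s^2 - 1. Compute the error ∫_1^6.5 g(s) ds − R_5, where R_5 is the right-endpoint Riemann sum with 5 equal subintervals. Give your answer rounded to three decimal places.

Exact integral: ∫_1^6.5 g(s) ds ≈ 2680.61979.
R_5 = 3614.4625.
Error ≈ 2680.61979 − 3614.4625 ≈ -933.843.

-933.843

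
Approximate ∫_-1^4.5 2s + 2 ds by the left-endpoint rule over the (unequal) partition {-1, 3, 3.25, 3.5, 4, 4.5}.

Subinterval widths: 4, 0.25, 0.25, 0.5, 0.5.
Left endpoints: -1, 3, 3.25, 3.5, 4.
f(-1) = 0, f(3) = 8, f(3.25) = 8.5, f(3.5) = 9, f(4) = 10.
Sum = Σ Δs_i · f(s_i).
Sum = 13.625.

13.625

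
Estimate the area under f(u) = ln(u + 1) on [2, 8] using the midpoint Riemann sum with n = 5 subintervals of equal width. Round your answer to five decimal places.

10.49235

Δu = (8 − 2)/5 = 1.2.
Midpoints: 2.6, 3.8, 5, 6.2, 7.4.
f(2.6) ≈ 1.28093, f(3.8) ≈ 1.56862, f(5) ≈ 1.79176, f(6.2) ≈ 1.97408, f(7.4) ≈ 2.12823.
Sum = Δu · [f(2.6) + f(3.8) + f(5) + f(6.2) + f(7.4)].
Sum ≈ 10.49235.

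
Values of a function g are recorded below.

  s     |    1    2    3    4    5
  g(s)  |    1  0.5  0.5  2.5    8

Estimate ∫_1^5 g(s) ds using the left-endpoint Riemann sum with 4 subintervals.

Δs = 1.
Sum = 1·[1 + 0.5 + 0.5 + 2.5] = 4.5.

4.5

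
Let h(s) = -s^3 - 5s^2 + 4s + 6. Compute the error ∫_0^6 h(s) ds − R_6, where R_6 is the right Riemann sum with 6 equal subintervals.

200

Exact integral: ∫_0^6 h(s) ds = -576.
R_6 = -776.
Error = -576 − (-776) = 200.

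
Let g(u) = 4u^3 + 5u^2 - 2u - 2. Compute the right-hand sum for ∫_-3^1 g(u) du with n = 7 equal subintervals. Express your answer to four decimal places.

-16.5714

Δu = (1 − (-3))/7 = 4/7.
Right endpoints: -17/7, -13/7, -9/7, -5/7, -1/7, 3/7, 1.
g(-17/7) = -8557/343, g(-13/7) = -2285/343, g(-9/7) = 115/343, g(-5/7) = 179/343, g(-1/7) = -557/343, g(3/7) = -557/343, g(1) = 5.
Sum = Δu · [g(-17/7) + g(-13/7) + g(-9/7) + ...].
Sum ≈ -16.5714.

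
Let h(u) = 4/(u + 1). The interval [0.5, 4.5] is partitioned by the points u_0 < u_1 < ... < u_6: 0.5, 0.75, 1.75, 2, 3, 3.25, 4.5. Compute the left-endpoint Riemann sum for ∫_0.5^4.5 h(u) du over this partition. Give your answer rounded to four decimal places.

Subinterval widths: 0.25, 1, 0.25, 1, 0.25, 1.25.
Left endpoints: 0.5, 0.75, 1.75, 2, 3, 3.25.
h(0.5) = 8/3, h(0.75) = 16/7, h(1.75) = 16/11, h(2) = 4/3, h(3) = 1, h(3.25) = 16/17.
Sum = Σ Δu_i · h(u_i).
Sum ≈ 6.0758.

6.0758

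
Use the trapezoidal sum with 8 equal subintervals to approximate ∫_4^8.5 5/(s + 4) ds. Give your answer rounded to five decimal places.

2.23265

Δs = (8.5 − 4)/8 = 0.5625.
f(4) = 0.625, f(4.5625) = 80/137, f(5.125) = 40/73, f(5.6875) = 16/31, f(6.25) = 20/41, f(6.8125) = 80/173, f(7.375) = 40/91, f(7.9375) = 80/191, f(8.5) = 0.4.
T_8 = (Δs/2)·[f(s_0) + 2f(s_1) + ... + 2f(s_{7}) + f(s_8)].
Sum ≈ 2.23265.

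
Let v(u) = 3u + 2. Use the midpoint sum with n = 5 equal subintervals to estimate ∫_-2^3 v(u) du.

Δu = (3 − (-2))/5 = 1.
Midpoints: -1.5, -0.5, 0.5, 1.5, 2.5.
v(-1.5) = -2.5, v(-0.5) = 0.5, v(0.5) = 3.5, v(1.5) = 6.5, v(2.5) = 9.5.
Sum = Δu · [v(-1.5) + v(-0.5) + v(0.5) + v(1.5) + v(2.5)].
Sum = 17.5.

17.5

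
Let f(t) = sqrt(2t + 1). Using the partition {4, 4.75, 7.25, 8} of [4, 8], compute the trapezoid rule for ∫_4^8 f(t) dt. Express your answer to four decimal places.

Subinterval widths: 0.75, 2.5, 0.75.
f(4) ≈ 3.0000, f(4.75) ≈ 3.2404, f(7.25) ≈ 3.9370, f(8) ≈ 4.1231.
On each subinterval the trapezoid contributes (Δt_i/2)·[f(t_{i-1}) + f(t_i)].
Sum ≈ 14.3344.

14.3344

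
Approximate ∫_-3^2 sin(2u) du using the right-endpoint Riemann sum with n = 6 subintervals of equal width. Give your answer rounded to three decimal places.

Δu = (2 − (-3))/6 = 5/6.
Right endpoints: -13/6, -4/3, -0.5, 1/3, 7/6, 2.
f(-13/6) ≈ 0.929, f(-4/3) ≈ -0.457, f(-0.5) ≈ -0.841, f(1/3) ≈ 0.618, f(7/6) ≈ 0.723, f(2) ≈ -0.757.
Sum = Δu · [f(-13/6) + f(-4/3) + f(-0.5) + ...].
Sum ≈ 0.179.

0.179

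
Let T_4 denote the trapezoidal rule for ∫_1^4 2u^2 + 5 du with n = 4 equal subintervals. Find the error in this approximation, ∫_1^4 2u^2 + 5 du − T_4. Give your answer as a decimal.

Exact integral: ∫_1^4 f(u) du = 57.
T_4 = 57.5625.
Error = 57 − 57.5625 = -0.5625.

-0.5625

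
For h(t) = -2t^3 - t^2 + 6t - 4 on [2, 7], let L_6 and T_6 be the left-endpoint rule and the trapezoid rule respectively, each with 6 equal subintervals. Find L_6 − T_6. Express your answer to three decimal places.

285.417

L_6 ≈ -919.95370.
T_6 ≈ -1205.37037.
L_6 − T_6 ≈ 285.417.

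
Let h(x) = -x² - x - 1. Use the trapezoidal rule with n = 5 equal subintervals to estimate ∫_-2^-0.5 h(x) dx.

-2.2725

Δx = (-0.5 − (-2))/5 = 0.3.
h(-2) = -3, h(-1.7) = -2.19, h(-1.4) = -1.56, h(-1.1) = -1.11, h(-0.8) = -0.84, h(-0.5) = -0.75.
T_5 = (Δx/2)·[h(x_0) + 2h(x_1) + ... + 2h(x_{4}) + h(x_5)].
Sum = -2.2725.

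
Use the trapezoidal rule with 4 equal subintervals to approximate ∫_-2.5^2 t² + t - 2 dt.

-1.30078125

Δt = (2 − (-2.5))/4 = 1.125.
f(-2.5) = 1.75, f(-1.375) = -1.484375, f(-0.25) = -2.1875, f(0.875) = -0.359375, f(2) = 4.
T_4 = (Δt/2)·[f(t_0) + 2f(t_1) + 2f(t_2) + 2f(t_3) + f(t_4)].
Sum = -1.30078125.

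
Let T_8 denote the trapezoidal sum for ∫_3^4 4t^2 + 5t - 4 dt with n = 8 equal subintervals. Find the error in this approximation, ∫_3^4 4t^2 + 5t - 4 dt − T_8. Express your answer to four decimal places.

Exact integral: ∫_3^4 f(t) dt ≈ 62.833333.
T_8 = 62.84375.
Error ≈ 62.833333 − 62.84375 ≈ -0.0104.

-0.0104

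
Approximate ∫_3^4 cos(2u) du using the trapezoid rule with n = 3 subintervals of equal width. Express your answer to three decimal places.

Δu = (4 − 3)/3 = 1/3.
f(3) ≈ 0.960, f(10/3) ≈ 0.927, f(11/3) ≈ 0.497, f(4) ≈ -0.146.
T_3 = (Δu/2)·[f(u_0) + 2f(u_1) + 2f(u_2) + f(u_3)].
Sum ≈ 0.611.

0.611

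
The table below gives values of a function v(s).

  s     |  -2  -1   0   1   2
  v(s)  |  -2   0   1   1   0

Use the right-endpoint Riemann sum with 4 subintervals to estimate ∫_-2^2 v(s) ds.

Δs = 1.
Sum = 1·[0 + 1 + 1 + 0] = 2.

2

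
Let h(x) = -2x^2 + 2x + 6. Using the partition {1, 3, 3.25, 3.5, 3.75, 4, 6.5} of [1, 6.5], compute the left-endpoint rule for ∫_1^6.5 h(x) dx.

-43.1875

Subinterval widths: 2, 0.25, 0.25, 0.25, 0.25, 2.5.
Left endpoints: 1, 3, 3.25, 3.5, 3.75, 4.
h(1) = 6, h(3) = -6, h(3.25) = -8.625, h(3.5) = -11.5, h(3.75) = -14.625, h(4) = -18.
Sum = Σ Δx_i · h(x_i).
Sum = -43.1875.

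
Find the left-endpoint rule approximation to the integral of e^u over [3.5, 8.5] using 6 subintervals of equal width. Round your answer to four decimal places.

Δu = (8.5 − 3.5)/6 = 5/6.
Left endpoints: 3.5, 13/3, 31/6, 6, 41/6, 23/3.
f(3.5) ≈ 33.1155, f(13/3) ≈ 76.1979, f(31/6) ≈ 175.3294, f(6) ≈ 403.4288, f(41/6) ≈ 928.2799, f(23/3) ≈ 2135.9497.
Sum = Δu · [f(3.5) + f(13/3) + f(31/6) + ...].
Sum ≈ 3126.9177.

3126.9177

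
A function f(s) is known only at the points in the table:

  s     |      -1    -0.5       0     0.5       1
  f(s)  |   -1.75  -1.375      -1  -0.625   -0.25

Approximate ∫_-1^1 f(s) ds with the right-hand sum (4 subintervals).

-1.625

Δs = 0.5.
Sum = 0.5·[(-1.375) + (-1) + (-0.625) + (-0.25)] = -1.625.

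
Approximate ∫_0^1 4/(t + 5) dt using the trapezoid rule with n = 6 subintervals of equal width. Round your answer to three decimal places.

Δt = (1 − 0)/6 = 1/6.
f(0) = 0.8, f(1/6) = 24/31, f(1/3) = 0.75, f(0.5) = 8/11, f(2/3) = 12/17, f(5/6) = 24/35, f(1) = 2/3.
T_6 = (Δt/2)·[f(t_0) + 2f(t_1) + ... + 2f(t_{5}) + f(t_6)].
Sum ≈ 0.729.

0.729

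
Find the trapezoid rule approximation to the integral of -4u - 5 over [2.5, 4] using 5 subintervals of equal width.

Δu = (4 − 2.5)/5 = 0.3.
f(2.5) = -15, f(2.8) = -16.2, f(3.1) = -17.4, f(3.4) = -18.6, f(3.7) = -19.8, f(4) = -21.
T_5 = (Δu/2)·[f(u_0) + 2f(u_1) + ... + 2f(u_{4}) + f(u_5)].
Sum = -27.

-27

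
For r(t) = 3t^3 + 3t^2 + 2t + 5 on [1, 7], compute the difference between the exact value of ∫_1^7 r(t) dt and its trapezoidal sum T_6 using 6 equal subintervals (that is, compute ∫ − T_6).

-39

Exact integral: ∫_1^7 r(t) dt = 2220.
T_6 = 2259.
Error = 2220 − 2259 = -39.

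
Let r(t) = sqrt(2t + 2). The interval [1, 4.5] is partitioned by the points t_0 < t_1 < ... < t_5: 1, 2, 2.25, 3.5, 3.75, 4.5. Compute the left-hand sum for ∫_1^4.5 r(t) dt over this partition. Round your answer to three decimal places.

8.861

Subinterval widths: 1, 0.25, 1.25, 0.25, 0.75.
Left endpoints: 1, 2, 2.25, 3.5, 3.75.
r(1) ≈ 2.000, r(2) ≈ 2.449, r(2.25) ≈ 2.550, r(3.5) ≈ 3.000, r(3.75) ≈ 3.082.
Sum = Σ Δt_i · r(t_i).
Sum ≈ 8.861.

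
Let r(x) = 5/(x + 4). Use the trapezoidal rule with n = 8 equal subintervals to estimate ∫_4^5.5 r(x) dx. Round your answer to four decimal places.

Δx = (5.5 − 4)/8 = 0.1875.
r(4) = 0.625, r(4.1875) = 80/131, r(4.375) = 40/67, r(4.5625) = 80/137, r(4.75) = 4/7, r(4.9375) = 80/143, r(5.125) = 40/73, r(5.3125) = 80/149, r(5.5) = 10/19.
T_8 = (Δx/2)·[r(x_0) + 2r(x_1) + ... + 2r(x_{7}) + r(x_8)].
Sum ≈ 0.8593.

0.8593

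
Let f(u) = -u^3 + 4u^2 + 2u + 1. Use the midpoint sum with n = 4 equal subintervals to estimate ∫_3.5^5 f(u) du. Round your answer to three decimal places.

Δu = (5 − 3.5)/4 = 0.375.
Midpoints: 3.6875, 4.0625, 4.4375, 4.8125.
f(3.6875) = 51709/4096, f(4.0625) = 33151/4096, f(4.4375) = 5161/4096, f(4.8125) = -33557/4096.
Sum = Δu · [f(3.6875) + f(4.0625) + f(4.4375) + f(4.8125)].
Sum ≈ 5.169.

5.169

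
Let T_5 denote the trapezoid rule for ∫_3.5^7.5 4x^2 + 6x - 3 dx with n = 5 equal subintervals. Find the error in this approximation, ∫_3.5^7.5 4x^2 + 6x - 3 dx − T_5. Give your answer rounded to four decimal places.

Exact integral: ∫_3.5^7.5 f(x) dx ≈ 625.333333.
T_5 = 627.04.
Error ≈ 625.333333 − 627.04 ≈ -1.7067.

-1.7067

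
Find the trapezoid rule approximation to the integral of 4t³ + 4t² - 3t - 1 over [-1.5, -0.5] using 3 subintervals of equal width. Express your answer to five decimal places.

1.18519

Δt = (-0.5 − (-1.5))/3 = 1/3.
f(-1.5) = -1, f(-7/6) = 43/27, f(-5/6) = 53/27, f(-0.5) = 1.
T_3 = (Δt/2)·[f(t_0) + 2f(t_1) + 2f(t_2) + f(t_3)].
Sum ≈ 1.18519.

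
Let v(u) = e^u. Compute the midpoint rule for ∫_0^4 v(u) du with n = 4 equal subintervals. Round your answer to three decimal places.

51.428

Δu = (4 − 0)/4 = 1.
Midpoints: 0.5, 1.5, 2.5, 3.5.
v(0.5) ≈ 1.649, v(1.5) ≈ 4.482, v(2.5) ≈ 12.182, v(3.5) ≈ 33.115.
Sum = Δu · [v(0.5) + v(1.5) + v(2.5) + v(3.5)].
Sum ≈ 51.428.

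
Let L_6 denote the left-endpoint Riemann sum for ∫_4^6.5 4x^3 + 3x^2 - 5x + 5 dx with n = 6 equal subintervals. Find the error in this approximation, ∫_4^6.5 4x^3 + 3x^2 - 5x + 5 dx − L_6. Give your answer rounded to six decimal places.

Exact integral: ∫_4^6.5 f(x) dx = 1686.5625.
L_6 ≈ 1502.01388889.
Error ≈ 1686.5625 − 1502.01388889 ≈ 184.548611.

184.548611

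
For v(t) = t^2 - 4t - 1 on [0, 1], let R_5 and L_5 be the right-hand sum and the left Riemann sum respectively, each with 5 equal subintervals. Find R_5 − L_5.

-0.6

R_5 = -2.96.
L_5 = -2.36.
R_5 − L_5 = -0.6.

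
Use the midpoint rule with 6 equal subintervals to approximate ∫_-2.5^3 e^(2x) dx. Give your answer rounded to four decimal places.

Δx = (3 − (-2.5))/6 = 11/12.
Midpoints: -49/24, -1.125, -5/24, 17/24, 1.625, 61/24.
f(-49/24) ≈ 0.0169, f(-1.125) ≈ 0.1054, f(-5/24) ≈ 0.6592, f(17/24) ≈ 4.1234, f(1.625) ≈ 25.7903, f(61/24) ≈ 161.3109.
Sum = Δx · [f(-49/24) + f(-1.125) + f(-5/24) + ...].
Sum ≈ 176.0055.

176.0055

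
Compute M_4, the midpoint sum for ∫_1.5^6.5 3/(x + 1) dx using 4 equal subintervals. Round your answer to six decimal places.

Δx = (6.5 − 1.5)/4 = 1.25.
Midpoints: 2.125, 3.375, 4.625, 5.875.
f(2.125) = 0.96, f(3.375) = 24/35, f(4.625) = 8/15, f(5.875) = 24/55.
Sum = Δx · [f(2.125) + f(3.375) + f(4.625) + f(5.875)].
Sum ≈ 3.269264.

3.269264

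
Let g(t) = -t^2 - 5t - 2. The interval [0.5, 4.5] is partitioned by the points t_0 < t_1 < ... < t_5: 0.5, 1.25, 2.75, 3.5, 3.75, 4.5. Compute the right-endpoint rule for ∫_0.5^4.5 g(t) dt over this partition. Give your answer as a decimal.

-108.40625

Subinterval widths: 0.75, 1.5, 0.75, 0.25, 0.75.
Right endpoints: 1.25, 2.75, 3.5, 3.75, 4.5.
g(1.25) = -9.8125, g(2.75) = -23.3125, g(3.5) = -31.75, g(3.75) = -34.8125, g(4.5) = -44.75.
Sum = Σ Δt_i · g(t_i).
Sum = -108.40625.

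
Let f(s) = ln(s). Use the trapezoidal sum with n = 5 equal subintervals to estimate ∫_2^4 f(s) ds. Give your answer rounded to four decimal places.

Δs = (4 − 2)/5 = 0.4.
f(2) ≈ 0.6931, f(2.4) ≈ 0.8755, f(2.8) ≈ 1.0296, f(3.2) ≈ 1.1632, f(3.6) ≈ 1.2809, f(4) ≈ 1.3863.
T_5 = (Δs/2)·[f(s_0) + 2f(s_1) + ... + 2f(s_{4}) + f(s_5)].
Sum ≈ 2.1556.

2.1556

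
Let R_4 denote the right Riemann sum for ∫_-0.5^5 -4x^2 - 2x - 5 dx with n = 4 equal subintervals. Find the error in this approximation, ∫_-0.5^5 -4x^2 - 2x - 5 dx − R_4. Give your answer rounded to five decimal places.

82.55729

Exact integral: ∫_-0.5^5 f(x) dx ≈ -219.0833333.
R_4 = -301.640625.
Error ≈ -219.0833333 − (-301.640625) ≈ 82.55729.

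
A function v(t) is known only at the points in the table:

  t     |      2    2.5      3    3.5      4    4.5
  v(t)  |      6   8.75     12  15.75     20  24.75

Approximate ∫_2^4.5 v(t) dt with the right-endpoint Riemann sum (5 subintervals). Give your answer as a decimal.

40.625

Δt = 0.5.
Sum = 0.5·[8.75 + 12 + 15.75 + 20 + 24.75] = 40.625.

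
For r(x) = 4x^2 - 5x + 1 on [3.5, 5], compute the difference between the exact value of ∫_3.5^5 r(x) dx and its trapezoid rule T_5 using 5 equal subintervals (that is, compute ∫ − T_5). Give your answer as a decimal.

Exact integral: ∫_3.5^5 r(x) dx = 79.125.
T_5 = 79.215.
Error = 79.125 − 79.215 = -0.09.

-0.09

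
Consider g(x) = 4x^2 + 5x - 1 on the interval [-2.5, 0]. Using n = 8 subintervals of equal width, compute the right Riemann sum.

0.91796875

Δx = (0 − (-2.5))/8 = 0.3125.
Right endpoints: -2.1875, -1.875, -1.5625, -1.25, -0.9375, -0.625, -0.3125, 0.
g(-2.1875) = 7.203125, g(-1.875) = 3.6875, g(-1.5625) = 0.953125, g(-1.25) = -1, g(-0.9375) = -2.171875, g(-0.625) = -2.5625, g(-0.3125) = -2.171875, g(0) = -1.
Sum = Δx · [g(-2.1875) + g(-1.875) + g(-1.5625) + ...].
Sum = 0.91796875.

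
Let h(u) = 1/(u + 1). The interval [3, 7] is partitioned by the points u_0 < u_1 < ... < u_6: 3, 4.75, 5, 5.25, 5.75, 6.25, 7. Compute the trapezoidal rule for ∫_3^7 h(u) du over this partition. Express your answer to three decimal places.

Subinterval widths: 1.75, 0.25, 0.25, 0.5, 0.5, 0.75.
h(3) = 0.25, h(4.75) = 4/23, h(5) = 1/6, h(5.25) = 0.16, h(5.75) = 4/27, h(6.25) = 4/29, h(7) = 0.125.
On each subinterval the trapezoid contributes (Δu_i/2)·[h(u_{i-1}) + h(u_i)].
Sum ≈ 0.701.

0.701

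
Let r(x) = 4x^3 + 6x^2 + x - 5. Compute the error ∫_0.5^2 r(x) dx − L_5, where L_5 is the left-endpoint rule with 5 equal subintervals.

Exact integral: ∫_0.5^2 r(x) dx = 26.0625.
L_5 = 18.21.
Error = 26.0625 − 18.21 = 7.8525.

7.8525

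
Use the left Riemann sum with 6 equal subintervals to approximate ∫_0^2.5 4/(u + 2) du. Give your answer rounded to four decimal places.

Δu = (2.5 − 0)/6 = 5/12.
Left endpoints: 0, 5/12, 5/6, 1.25, 5/3, 25/12.
f(0) = 2, f(5/12) = 48/29, f(5/6) = 24/17, f(1.25) = 16/13, f(5/3) = 12/11, f(25/12) = 48/49.
Sum = Δu · [f(0) + f(5/12) + f(5/6) + ...].
Sum ≈ 3.4868.

3.4868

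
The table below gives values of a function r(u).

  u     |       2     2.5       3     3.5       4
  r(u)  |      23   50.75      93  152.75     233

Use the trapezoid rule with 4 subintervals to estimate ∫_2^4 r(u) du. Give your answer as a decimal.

Δu = 0.5.
T_4 = (0.5/2)·[23 + 2·50.75 + 2·93 + 2·152.75 + 233] = 212.25.

212.25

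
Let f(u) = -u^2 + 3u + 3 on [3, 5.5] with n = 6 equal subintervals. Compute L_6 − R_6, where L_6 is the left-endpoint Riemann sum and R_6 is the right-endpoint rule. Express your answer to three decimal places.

L_6 ≈ -4.29109.
R_6 ≈ -10.02025.
L_6 − R_6 ≈ 5.729.

5.729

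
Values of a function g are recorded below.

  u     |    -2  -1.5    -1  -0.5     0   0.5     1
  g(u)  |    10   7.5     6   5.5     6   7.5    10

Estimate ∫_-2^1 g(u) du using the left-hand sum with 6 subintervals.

21.25

Δu = 0.5.
Sum = 0.5·[10 + 7.5 + 6 + 5.5 + 6 + 7.5] = 21.25.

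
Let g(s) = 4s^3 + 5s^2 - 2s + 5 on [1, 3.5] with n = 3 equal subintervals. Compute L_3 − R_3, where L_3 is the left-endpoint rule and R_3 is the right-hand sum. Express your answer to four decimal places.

L_3 ≈ 138.217593.
R_3 ≈ 320.509259.
L_3 − R_3 ≈ -182.2917.

-182.2917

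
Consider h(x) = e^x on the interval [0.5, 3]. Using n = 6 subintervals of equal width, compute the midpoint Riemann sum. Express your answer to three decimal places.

Δx = (3 − 0.5)/6 = 5/12.
Midpoints: 17/24, 1.125, 37/24, 47/24, 2.375, 67/24.
h(17/24) ≈ 2.031, h(1.125) ≈ 3.080, h(37/24) ≈ 4.672, h(47/24) ≈ 7.088, h(2.375) ≈ 10.751, h(67/24) ≈ 16.308.
Sum = Δx · [h(17/24) + h(1.125) + h(37/24) + ...].
Sum ≈ 18.304.

18.304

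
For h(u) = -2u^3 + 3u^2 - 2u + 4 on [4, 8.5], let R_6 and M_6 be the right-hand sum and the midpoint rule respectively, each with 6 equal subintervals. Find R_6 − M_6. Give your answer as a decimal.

R_6 = -2337.3984375.
M_6 = -1962.87890625.
R_6 − M_6 = -374.51953125.

-374.51953125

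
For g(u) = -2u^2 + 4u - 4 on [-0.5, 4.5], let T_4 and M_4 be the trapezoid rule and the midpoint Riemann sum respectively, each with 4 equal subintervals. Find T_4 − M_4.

T_4 = -43.4375.
M_4 = -39.53125.
T_4 − M_4 = -3.90625.

-3.90625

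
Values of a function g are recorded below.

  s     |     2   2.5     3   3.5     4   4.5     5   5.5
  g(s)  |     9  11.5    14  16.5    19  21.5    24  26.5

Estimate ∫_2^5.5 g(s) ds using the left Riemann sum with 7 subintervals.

57.75

Δs = 0.5.
Sum = 0.5·[9 + 11.5 + 14 + 16.5 + 19 + 21.5 + 24] = 57.75.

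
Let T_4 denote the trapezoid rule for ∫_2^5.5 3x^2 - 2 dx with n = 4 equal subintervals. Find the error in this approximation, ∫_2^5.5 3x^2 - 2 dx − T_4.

Exact integral: ∫_2^5.5 f(x) dx = 151.375.
T_4 = 152.71484375.
Error = 151.375 − 152.71484375 = -1.33984375.

-1.33984375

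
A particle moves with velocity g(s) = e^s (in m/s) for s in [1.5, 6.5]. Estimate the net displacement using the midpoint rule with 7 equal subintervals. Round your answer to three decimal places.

Δs = (6.5 − 1.5)/7 = 5/7.
Midpoints: 13/7, 18/7, 23/7, 4, 33/7, 38/7, 43/7.
g(13/7) ≈ 6.405, g(18/7) ≈ 13.085, g(23/7) ≈ 26.728, g(4) ≈ 54.598, g(33/7) ≈ 111.529, g(38/7) ≈ 227.824, g(43/7) ≈ 465.381.
Sum = Δs · [g(13/7) + g(18/7) + g(23/7) + ...].
Sum ≈ 646.822.

646.822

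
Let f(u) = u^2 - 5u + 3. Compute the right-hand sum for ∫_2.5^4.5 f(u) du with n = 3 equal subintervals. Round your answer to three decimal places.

Δu = (4.5 − 2.5)/3 = 2/3.
Right endpoints: 19/6, 23/6, 4.5.
f(19/6) = -101/36, f(23/6) = -53/36, f(4.5) = 0.75.
Sum = Δu · [f(19/6) + f(23/6) + f(4.5)].
Sum ≈ -2.352.

-2.352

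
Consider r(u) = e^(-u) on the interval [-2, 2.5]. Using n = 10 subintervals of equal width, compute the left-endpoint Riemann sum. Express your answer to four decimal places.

Δu = (2.5 − (-2))/10 = 0.45.
Left endpoints: -2, -1.55, -1.1, -0.65, -0.2, 0.25, 0.7, 1.15, 1.6, 2.05.
r(-2) ≈ 7.3891, r(-1.55) ≈ 4.7115, r(-1.1) ≈ 3.0042, r(-0.65) ≈ 1.9155, r(-0.2) ≈ 1.2214, r(0.25) ≈ 0.7788, r(0.7) ≈ 0.4966, r(1.15) ≈ 0.3166, r(1.6) ≈ 0.2019, r(2.05) ≈ 0.1287.
Sum = Δu · [r(-2) + r(-1.55) + r(-1.1) + ...].
Sum ≈ 9.0739.

9.0739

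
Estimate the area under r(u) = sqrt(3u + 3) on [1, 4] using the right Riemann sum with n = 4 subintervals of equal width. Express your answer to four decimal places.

Δu = (4 − 1)/4 = 0.75.
Right endpoints: 1.75, 2.5, 3.25, 4.
r(1.75) ≈ 2.8723, r(2.5) ≈ 3.2404, r(3.25) ≈ 3.5707, r(4) ≈ 3.8730.
Sum = Δu · [r(1.75) + r(2.5) + r(3.25) + r(4)].
Sum ≈ 10.1673.

10.1673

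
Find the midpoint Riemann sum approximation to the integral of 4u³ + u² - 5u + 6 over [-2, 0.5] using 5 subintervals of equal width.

Δu = (0.5 − (-2))/5 = 0.5.
Midpoints: -1.75, -1.25, -0.75, -0.25, 0.25.
f(-1.75) = -3.625, f(-1.25) = 6, f(-0.75) = 8.625, f(-0.25) = 7.25, f(0.25) = 4.875.
Sum = Δu · [f(-1.75) + f(-1.25) + f(-0.75) + f(-0.25) + f(0.25)].
Sum = 11.5625.

11.5625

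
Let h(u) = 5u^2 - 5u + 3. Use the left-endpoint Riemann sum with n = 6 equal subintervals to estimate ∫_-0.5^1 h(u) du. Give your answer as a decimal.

Δu = (1 − (-0.5))/6 = 0.25.
Left endpoints: -0.5, -0.25, 0, 0.25, 0.5, 0.75.
h(-0.5) = 6.75, h(-0.25) = 4.5625, h(0) = 3, h(0.25) = 2.0625, h(0.5) = 1.75, h(0.75) = 2.0625.
Sum = Δu · [h(-0.5) + h(-0.25) + h(0) + ...].
Sum = 5.046875.

5.046875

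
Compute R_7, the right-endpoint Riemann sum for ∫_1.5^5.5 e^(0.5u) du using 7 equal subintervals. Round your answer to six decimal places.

Δu = (5.5 − 1.5)/7 = 4/7.
Right endpoints: 29/14, 37/14, 45/14, 53/14, 61/14, 69/14, 5.5.
f(29/14) ≈ 2.817118, f(37/14) ≈ 3.748773, f(45/14) ≈ 4.988538, f(53/14) ≈ 6.638308, f(61/14) ≈ 8.833678, f(69/14) ≈ 11.755083, f(5.5) ≈ 15.642632.
Sum = Δu · [f(29/14) + f(37/14) + f(45/14) + ...].
Sum ≈ 31.099502.

31.099502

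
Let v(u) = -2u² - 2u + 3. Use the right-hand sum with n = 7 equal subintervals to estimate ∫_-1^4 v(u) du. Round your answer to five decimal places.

Δu = (4 − (-1))/7 = 5/7.
Right endpoints: -2/7, 3/7, 8/7, 13/7, 18/7, 23/7, 4.
v(-2/7) = 167/49, v(3/7) = 87/49, v(8/7) = -93/49, v(13/7) = -373/49, v(18/7) = -753/49, v(23/7) = -1233/49, v(4) = -37.
Sum = Δu · [v(-2/7) + v(3/7) + v(8/7) + ...].
Sum ≈ -58.46939.

-58.46939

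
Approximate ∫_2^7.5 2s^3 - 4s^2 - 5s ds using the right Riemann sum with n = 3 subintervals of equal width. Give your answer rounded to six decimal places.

1509.037037

Δs = (7.5 − 2)/3 = 11/6.
Right endpoints: 23/6, 17/3, 7.5.
f(23/6) = 3749/108, f(17/3) = 5593/27, f(7.5) = 581.25.
Sum = Δs · [f(23/6) + f(17/3) + f(7.5)].
Sum ≈ 1509.037037.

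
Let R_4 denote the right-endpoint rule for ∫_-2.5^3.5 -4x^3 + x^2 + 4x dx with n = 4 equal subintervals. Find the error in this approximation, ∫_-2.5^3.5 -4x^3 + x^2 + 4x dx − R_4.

Exact integral: ∫_-2.5^3.5 f(x) dx = -79.5.
R_4 = -243.75.
Error = -79.5 − (-243.75) = 164.25.

164.25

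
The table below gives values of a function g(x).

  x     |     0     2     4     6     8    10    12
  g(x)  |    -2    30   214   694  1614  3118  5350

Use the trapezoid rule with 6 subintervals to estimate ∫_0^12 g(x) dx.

16688

Δx = 2.
T_6 = (2/2)·[(-2) + 2·30 + 2·214 + 2·694 + 2·1614 + 2·3118 + 5350] = 16688.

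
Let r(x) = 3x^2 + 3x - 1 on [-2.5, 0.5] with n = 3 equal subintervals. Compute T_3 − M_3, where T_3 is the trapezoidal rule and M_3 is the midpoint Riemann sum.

T_3 = 5.25.
M_3 = 3.
T_3 − M_3 = 2.25.

2.25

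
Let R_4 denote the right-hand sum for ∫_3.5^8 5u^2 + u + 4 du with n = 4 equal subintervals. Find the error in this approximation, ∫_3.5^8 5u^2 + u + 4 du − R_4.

Exact integral: ∫_3.5^8 f(u) du = 825.75.
R_4 = 978.57421875.
Error = 825.75 − 978.57421875 = -152.82421875.

-152.82421875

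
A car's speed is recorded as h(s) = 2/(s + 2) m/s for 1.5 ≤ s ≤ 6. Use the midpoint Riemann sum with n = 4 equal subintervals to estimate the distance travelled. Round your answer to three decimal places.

Δs = (6 − 1.5)/4 = 1.125.
Midpoints: 2.0625, 3.1875, 4.3125, 5.4375.
h(2.0625) = 32/65, h(3.1875) = 32/83, h(4.3125) = 32/101, h(5.4375) = 32/119.
Sum = Δs · [h(2.0625) + h(3.1875) + h(4.3125) + h(5.4375)].
Sum ≈ 1.647.

1.647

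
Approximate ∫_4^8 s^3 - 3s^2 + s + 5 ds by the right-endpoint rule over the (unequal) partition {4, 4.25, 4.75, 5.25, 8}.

Subinterval widths: 0.25, 0.5, 0.5, 2.75.
Right endpoints: 4.25, 4.75, 5.25, 8.
f(4.25) = 31.828125, f(4.75) = 49.234375, f(5.25) = 72.265625, f(8) = 333.
Sum = Σ Δs_i · f(s_i).
Sum = 984.45703125.

984.45703125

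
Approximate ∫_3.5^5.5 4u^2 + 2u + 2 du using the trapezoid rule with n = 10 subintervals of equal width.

186.72

Δu = (5.5 − 3.5)/10 = 0.2.
f(3.5) = 58, f(3.7) = 64.16, f(3.9) = 70.64, f(4.1) = 77.44, f(4.3) = 84.56, f(4.5) = 92, f(4.7) = 99.76, f(4.9) = 107.84, f(5.1) = 116.24, f(5.3) = 124.96, f(5.5) = 134.
T_10 = (Δu/2)·[f(u_0) + 2f(u_1) + ... + 2f(u_{9}) + f(u_10)].
Sum = 186.72.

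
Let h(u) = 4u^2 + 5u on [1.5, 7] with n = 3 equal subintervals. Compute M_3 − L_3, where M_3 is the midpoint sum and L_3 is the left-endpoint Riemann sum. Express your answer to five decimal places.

178.13889

M_3 ≈ 563.5462963.
L_3 ≈ 385.4074074.
M_3 − L_3 ≈ 178.13889.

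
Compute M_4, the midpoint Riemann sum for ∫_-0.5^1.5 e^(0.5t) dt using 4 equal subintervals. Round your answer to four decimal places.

2.6694

Δt = (1.5 − (-0.5))/4 = 0.5.
Midpoints: -0.25, 0.25, 0.75, 1.25.
f(-0.25) ≈ 0.8825, f(0.25) ≈ 1.1331, f(0.75) ≈ 1.4550, f(1.25) ≈ 1.8682.
Sum = Δt · [f(-0.25) + f(0.25) + f(0.75) + f(1.25)].
Sum ≈ 2.6694.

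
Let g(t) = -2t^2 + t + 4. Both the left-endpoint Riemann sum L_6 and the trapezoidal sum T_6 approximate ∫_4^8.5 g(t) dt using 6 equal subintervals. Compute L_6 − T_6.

40.5

L_6 = -280.96875.
T_6 = -321.46875.
L_6 − T_6 = 40.5.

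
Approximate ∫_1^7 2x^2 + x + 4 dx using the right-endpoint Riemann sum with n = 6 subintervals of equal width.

Δx = (7 − 1)/6 = 1.
Right endpoints: 2, 3, 4, 5, 6, 7.
f(2) = 14, f(3) = 25, f(4) = 40, f(5) = 59, f(6) = 82, f(7) = 109.
Sum = Δx · [f(2) + f(3) + f(4) + ...].
Sum = 329.

329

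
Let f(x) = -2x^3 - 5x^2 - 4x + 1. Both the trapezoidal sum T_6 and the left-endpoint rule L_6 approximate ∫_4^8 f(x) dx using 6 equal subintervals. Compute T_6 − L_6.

-384

T_6 ≈ -2770.81481.
L_6 ≈ -2386.81481.
T_6 − L_6 = -384.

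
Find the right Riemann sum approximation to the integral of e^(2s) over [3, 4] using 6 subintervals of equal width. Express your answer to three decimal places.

1515.470

Δs = (4 − 3)/6 = 1/6.
Right endpoints: 19/6, 10/3, 3.5, 11/3, 23/6, 4.
f(19/6) ≈ 563.030, f(10/3) ≈ 785.772, f(3.5) ≈ 1096.633, f(11/3) ≈ 1530.475, f(23/6) ≈ 2135.950, f(4) ≈ 2980.958.
Sum = Δs · [f(19/6) + f(10/3) + f(3.5) + ...].
Sum ≈ 1515.470.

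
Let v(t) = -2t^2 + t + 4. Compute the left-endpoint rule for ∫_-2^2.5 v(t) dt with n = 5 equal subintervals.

Δt = (2.5 − (-2))/5 = 0.9.
Left endpoints: -2, -1.1, -0.2, 0.7, 1.6.
v(-2) = -6, v(-1.1) = 0.48, v(-0.2) = 3.72, v(0.7) = 3.72, v(1.6) = 0.48.
Sum = Δt · [v(-2) + v(-1.1) + v(-0.2) + v(0.7) + v(1.6)].
Sum = 2.16.

2.16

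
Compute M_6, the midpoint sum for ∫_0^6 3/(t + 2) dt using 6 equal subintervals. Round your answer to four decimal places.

4.1308

Δt = (6 − 0)/6 = 1.
Midpoints: 0.5, 1.5, 2.5, 3.5, 4.5, 5.5.
f(0.5) = 1.2, f(1.5) = 6/7, f(2.5) = 2/3, f(3.5) = 6/11, f(4.5) = 6/13, f(5.5) = 0.4.
Sum = Δt · [f(0.5) + f(1.5) + f(2.5) + ...].
Sum ≈ 4.1308.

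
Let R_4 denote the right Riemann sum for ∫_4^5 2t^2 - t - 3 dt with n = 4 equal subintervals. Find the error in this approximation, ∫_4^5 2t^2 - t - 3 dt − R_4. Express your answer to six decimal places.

-2.145833

Exact integral: ∫_4^5 f(t) dt ≈ 33.16666667.
R_4 = 35.3125.
Error ≈ 33.16666667 − 35.3125 ≈ -2.145833.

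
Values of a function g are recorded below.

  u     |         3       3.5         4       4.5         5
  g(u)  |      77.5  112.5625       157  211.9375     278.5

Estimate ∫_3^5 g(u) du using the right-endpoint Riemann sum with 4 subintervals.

Δu = 0.5.
Sum = 0.5·[112.5625 + 157 + 211.9375 + 278.5] = 380.

380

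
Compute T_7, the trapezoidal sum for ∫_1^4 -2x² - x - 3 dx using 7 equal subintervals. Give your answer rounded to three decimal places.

Δx = (4 − 1)/7 = 3/7.
f(1) = -6, f(10/7) = -417/49, f(13/7) = -576/49, f(16/7) = -771/49, f(19/7) = -1002/49, f(22/7) = -1269/49, f(25/7) = -1572/49, f(4) = -39.
T_7 = (Δx/2)·[f(x_0) + 2f(x_1) + ... + 2f(x_{6}) + f(x_7)].
Sum ≈ -58.684.

-58.684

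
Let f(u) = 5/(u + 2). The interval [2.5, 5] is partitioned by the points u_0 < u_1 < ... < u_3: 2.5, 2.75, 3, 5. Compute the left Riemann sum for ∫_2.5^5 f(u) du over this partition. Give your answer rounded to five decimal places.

2.54094

Subinterval widths: 0.25, 0.25, 2.
Left endpoints: 2.5, 2.75, 3.
f(2.5) = 10/9, f(2.75) = 20/19, f(3) = 1.
Sum = Σ Δu_i · f(u_i).
Sum ≈ 2.54094.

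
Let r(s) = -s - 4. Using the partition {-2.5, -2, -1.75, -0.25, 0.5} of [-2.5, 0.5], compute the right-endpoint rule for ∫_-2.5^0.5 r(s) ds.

Subinterval widths: 0.5, 0.25, 1.5, 0.75.
Right endpoints: -2, -1.75, -0.25, 0.5.
r(-2) = -2, r(-1.75) = -2.25, r(-0.25) = -3.75, r(0.5) = -4.5.
Sum = Σ Δs_i · r(s_i).
Sum = -10.5625.

-10.5625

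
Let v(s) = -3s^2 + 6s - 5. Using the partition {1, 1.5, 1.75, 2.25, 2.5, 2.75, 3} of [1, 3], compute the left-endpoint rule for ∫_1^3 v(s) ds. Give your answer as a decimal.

Subinterval widths: 0.5, 0.25, 0.5, 0.25, 0.25, 0.25.
Left endpoints: 1, 1.5, 1.75, 2.25, 2.5, 2.75.
v(1) = -2, v(1.5) = -2.75, v(1.75) = -3.6875, v(2.25) = -6.6875, v(2.5) = -8.75, v(2.75) = -11.1875.
Sum = Σ Δs_i · v(s_i).
Sum = -10.1875.

-10.1875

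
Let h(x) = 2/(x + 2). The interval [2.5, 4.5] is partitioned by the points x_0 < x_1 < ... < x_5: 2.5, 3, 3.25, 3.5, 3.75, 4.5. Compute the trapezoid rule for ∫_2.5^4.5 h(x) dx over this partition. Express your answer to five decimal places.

0.73656

Subinterval widths: 0.5, 0.25, 0.25, 0.25, 0.75.
h(2.5) = 4/9, h(3) = 0.4, h(3.25) = 8/21, h(3.5) = 4/11, h(3.75) = 8/23, h(4.5) = 4/13.
On each subinterval the trapezoid contributes (Δx_i/2)·[h(x_{i-1}) + h(x_i)].
Sum ≈ 0.73656.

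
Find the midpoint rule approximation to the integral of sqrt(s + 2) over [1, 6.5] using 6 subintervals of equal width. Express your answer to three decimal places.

13.061

Δs = (6.5 − 1)/6 = 11/12.
Midpoints: 35/24, 2.375, 79/24, 101/24, 5.125, 145/24.
f(35/24) ≈ 1.860, f(2.375) ≈ 2.092, f(79/24) ≈ 2.300, f(101/24) ≈ 2.492, f(5.125) ≈ 2.669, f(145/24) ≈ 2.836.
Sum = Δs · [f(35/24) + f(2.375) + f(79/24) + ...].
Sum ≈ 13.061.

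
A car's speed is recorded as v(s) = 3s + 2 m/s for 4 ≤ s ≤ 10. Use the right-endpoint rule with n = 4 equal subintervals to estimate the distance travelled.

151.5

Δs = (10 − 4)/4 = 1.5.
Right endpoints: 5.5, 7, 8.5, 10.
v(5.5) = 18.5, v(7) = 23, v(8.5) = 27.5, v(10) = 32.
Sum = Δs · [v(5.5) + v(7) + v(8.5) + v(10)].
Sum = 151.5.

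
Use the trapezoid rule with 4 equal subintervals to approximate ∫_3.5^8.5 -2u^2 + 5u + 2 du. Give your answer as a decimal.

Δu = (8.5 − 3.5)/4 = 1.25.
f(3.5) = -5, f(4.75) = -19.375, f(6) = -40, f(7.25) = -66.875, f(8.5) = -100.
T_4 = (Δu/2)·[f(u_0) + 2f(u_1) + 2f(u_2) + 2f(u_3) + f(u_4)].
Sum = -223.4375.

-223.4375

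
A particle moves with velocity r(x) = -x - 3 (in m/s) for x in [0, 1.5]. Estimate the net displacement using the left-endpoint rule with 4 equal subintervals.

-5.34375

Δx = (1.5 − 0)/4 = 0.375.
Left endpoints: 0, 0.375, 0.75, 1.125.
r(0) = -3, r(0.375) = -3.375, r(0.75) = -3.75, r(1.125) = -4.125.
Sum = Δx · [r(0) + r(0.375) + r(0.75) + r(1.125)].
Sum = -5.34375.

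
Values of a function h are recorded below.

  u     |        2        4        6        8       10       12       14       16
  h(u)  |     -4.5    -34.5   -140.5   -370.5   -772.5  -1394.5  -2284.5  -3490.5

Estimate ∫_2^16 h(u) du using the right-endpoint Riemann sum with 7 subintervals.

-16975

Δu = 2.
Sum = 2·[(-34.5) + (-140.5) + (-370.5) + (-772.5) + (-1394.5) + (-2284.5) + (-3490.5)] = -16975.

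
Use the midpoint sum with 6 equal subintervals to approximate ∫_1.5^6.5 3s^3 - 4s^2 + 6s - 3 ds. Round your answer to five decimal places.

1069.07407

Δs = (6.5 − 1.5)/6 = 5/6.
Midpoints: 23/12, 2.75, 43/12, 53/12, 5.25, 73/12.
f(23/12) = 8599/576, f(2.75) = 45.640625, f(43/12) = 105.171875, f(53/12) = 117469/576, f(5.25) = 352.359375, f(73/12) = 107683/192.
Sum = Δs · [f(23/12) + f(2.75) + f(43/12) + ...].
Sum ≈ 1069.07407.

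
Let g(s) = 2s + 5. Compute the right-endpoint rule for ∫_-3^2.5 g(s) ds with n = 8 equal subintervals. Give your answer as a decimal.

28.53125

Δs = (2.5 − (-3))/8 = 0.6875.
Right endpoints: -2.3125, -1.625, -0.9375, -0.25, 0.4375, 1.125, 1.8125, 2.5.
g(-2.3125) = 0.375, g(-1.625) = 1.75, g(-0.9375) = 3.125, g(-0.25) = 4.5, g(0.4375) = 5.875, g(1.125) = 7.25, g(1.8125) = 8.625, g(2.5) = 10.
Sum = Δs · [g(-2.3125) + g(-1.625) + g(-0.9375) + ...].
Sum = 28.53125.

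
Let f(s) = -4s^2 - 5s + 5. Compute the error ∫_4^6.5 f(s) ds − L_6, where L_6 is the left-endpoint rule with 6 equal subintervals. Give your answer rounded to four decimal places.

-24.1898

Exact integral: ∫_4^6.5 f(s) ds ≈ -333.958333.
L_6 ≈ -309.768519.
Error ≈ -333.958333 − (-309.768519) ≈ -24.1898.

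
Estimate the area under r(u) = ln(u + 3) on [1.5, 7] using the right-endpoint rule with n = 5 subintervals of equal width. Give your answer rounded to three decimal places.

Δu = (7 − 1.5)/5 = 1.1.
Right endpoints: 2.6, 3.7, 4.8, 5.9, 7.
r(2.6) ≈ 1.723, r(3.7) ≈ 1.902, r(4.8) ≈ 2.054, r(5.9) ≈ 2.186, r(7) ≈ 2.303.
Sum = Δu · [r(2.6) + r(3.7) + r(4.8) + r(5.9) + r(7)].
Sum ≈ 11.184.

11.184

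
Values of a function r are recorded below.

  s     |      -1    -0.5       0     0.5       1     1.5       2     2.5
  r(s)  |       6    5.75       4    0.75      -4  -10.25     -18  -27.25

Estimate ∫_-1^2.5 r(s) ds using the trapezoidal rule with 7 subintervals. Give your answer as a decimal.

-16.1875

Δs = 0.5.
T_7 = (0.5/2)·[6 + 2·5.75 + 2·4 + 2·0.75 + 2·(-4) + 2·(-10.25) + 2·(-18) + (-27.25)] = -16.1875.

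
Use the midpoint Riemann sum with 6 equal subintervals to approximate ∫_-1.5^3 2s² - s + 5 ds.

Δs = (3 − (-1.5))/6 = 0.75.
Midpoints: -1.125, -0.375, 0.375, 1.125, 1.875, 2.625.
f(-1.125) = 8.65625, f(-0.375) = 5.65625, f(0.375) = 4.90625, f(1.125) = 6.40625, f(1.875) = 10.15625, f(2.625) = 16.15625.
Sum = Δs · [f(-1.125) + f(-0.375) + f(0.375) + ...].
Sum = 38.953125.

38.953125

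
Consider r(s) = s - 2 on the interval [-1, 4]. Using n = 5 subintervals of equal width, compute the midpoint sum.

Δs = (4 − (-1))/5 = 1.
Midpoints: -0.5, 0.5, 1.5, 2.5, 3.5.
r(-0.5) = -2.5, r(0.5) = -1.5, r(1.5) = -0.5, r(2.5) = 0.5, r(3.5) = 1.5.
Sum = Δs · [r(-0.5) + r(0.5) + r(1.5) + r(2.5) + r(3.5)].
Sum = -2.5.

-2.5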